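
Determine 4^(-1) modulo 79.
4^(-1) ≡ 20 (mod 79). Verification: 4 × 20 = 80 ≡ 1 (mod 79)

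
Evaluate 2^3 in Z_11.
3 = 2 + 1 (binary 11). Repeated squaring mod 11: 2^1 ≡ 2; 2^2 ≡ 2² = 4 ≡ 4. Multiply: 2^3 = 2^2 × 2^1 ≡ 4 × 2 (mod 11): 4 × 2 = 8 ≡ 8. So 2^3 ≡ 8 (mod 11).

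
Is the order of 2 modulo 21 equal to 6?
Yes, ord_21(2) = 6.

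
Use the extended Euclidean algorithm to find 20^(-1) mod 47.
Extended GCD: 20(-7) + 47(3) = 1. So 20^(-1) ≡ 40 ≡ 40 (mod 47). Verify: 20 × 40 = 800 ≡ 1 (mod 47)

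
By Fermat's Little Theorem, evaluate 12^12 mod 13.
By Fermat's Little Theorem, 12^{12} ≡ 1 (mod 13) since 13 is prime and gcd(12, 13) = 1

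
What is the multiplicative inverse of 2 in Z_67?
34

Using Extended Euclidean Algorithm:
gcd(2, 67) = 1
Bezout coefficients: 2 × -33 + 67 × 1 = 1
So 2 × -33 ≡ 1 (mod 67)
The inverse is -33 mod 67 = 34
Verification: 2 × 34 = 68 = 1 × 67 + 1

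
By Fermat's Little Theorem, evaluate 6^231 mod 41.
By Fermat: 6^{40} ≡ 1 (mod 41). 231 = 5×40 + 31. So 6^{231} ≡ 6^{31} ≡ 13 (mod 41)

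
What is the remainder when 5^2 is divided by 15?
2 = 2 (binary 10). Repeated squaring mod 15: 5^1 ≡ 5; 5^2 ≡ 5² = 25 ≡ 10. So 5^2 ≡ 10 (mod 15).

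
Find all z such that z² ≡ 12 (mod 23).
The square roots of 12 mod 23 are 9 and 14. Verify: 9² = 81 ≡ 12 (mod 23)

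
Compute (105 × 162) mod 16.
2

(105 × 162) = 17010
17010 mod 16 = 2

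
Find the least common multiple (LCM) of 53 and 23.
1219

First find GCD(53, 23) using the Euclidean algorithm:
53 = 2 × 23 + 7
23 = 3 × 7 + 2
7 = 3 × 2 + 1
2 = 2 × 1 + 0
GCD(53, 23) = 1

LCM formula: LCM(a, b) = (a × b) / GCD(a, b)
LCM(53, 23) = (53 × 23) / 1
LCM(53, 23) = 1219 / 1
LCM(53, 23) = 1219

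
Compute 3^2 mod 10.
2 = 2 (binary 10). Repeated squaring mod 10: 3^1 ≡ 3; 3^2 ≡ 3² = 9 ≡ 9. So 3^2 ≡ 9 (mod 10).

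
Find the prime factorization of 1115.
5 × 223

Divide by primes starting from smallest:
1115 ÷ 5 = 223
223 ÷ 223 = 1

1115 = 5 × 223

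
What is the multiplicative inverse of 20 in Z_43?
20^(-1) ≡ 28 (mod 43). Verification: 20 × 28 = 560 ≡ 1 (mod 43)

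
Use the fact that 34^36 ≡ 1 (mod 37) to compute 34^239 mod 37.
By Fermat: 34^{36} ≡ 1 (mod 37). 239 = 6×36 + 23. So 34^{239} ≡ 34^{23} ≡ 16 (mod 37)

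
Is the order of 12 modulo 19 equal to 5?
No, the actual order is 6, not 5.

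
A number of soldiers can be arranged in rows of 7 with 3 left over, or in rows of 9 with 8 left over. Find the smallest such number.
M = 7 × 9 = 63. M₁ = 9, y₁ ≡ 4 (mod 7). M₂ = 7, y₂ ≡ 4 (mod 9). z = 3×9×4 + 8×7×4 ≡ 17 (mod 63). The smallest positive such number is 17.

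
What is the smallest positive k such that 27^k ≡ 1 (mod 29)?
Powers of 27 mod 29: 27^1≡27, 27^2≡4, 27^3≡21, 27^4≡16, 27^5≡26, 27^6≡6, 27^7≡17, 27^8≡24, 27^9≡10, 27^10≡9, 27^11≡11, 27^12≡7, 27^13≡15, 27^14≡28, 27^15≡2, 27^16≡25, 27^17≡8, 27^18≡13, 27^19≡3, 27^20≡23, 27^21≡12, 27^22≡5, 27^23≡19, 27^24≡20, 27^25≡18, 27^26≡22, 27^27≡14, 27^28≡1. Order = 28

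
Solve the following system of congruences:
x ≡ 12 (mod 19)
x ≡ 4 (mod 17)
259

Using the Chinese Remainder Theorem:
M = product of moduli = 323
For equation 1: M_1 = 17, 17 ≡ 17 (mod 19), inverse of 17 mod 19 is 9 (check: 17 × 9 = 153 ≡ 1 (mod 19))
For equation 2: M_2 = 19, 19 ≡ 2 (mod 17), inverse of 19 mod 17 is 9 (check: 2 × 9 = 18 ≡ 1 (mod 17))
Combine: x ≡ Σ r_i×M_i×(M_i⁻¹ mod m_i) = 12×17×9 + 4×19×9 = 1836 + 684 = 2520
2520 mod 323 = 259
x ≡ 259 (mod 323)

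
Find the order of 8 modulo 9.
Powers of 8 mod 9: 8^1≡8, 8^2≡1. Order = 2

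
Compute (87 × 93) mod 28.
27

(87 × 93) = 8091
8091 mod 28 = 27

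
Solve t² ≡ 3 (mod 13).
The square roots of 3 mod 13 are 9 and 4. Verify: 9² = 81 ≡ 3 (mod 13)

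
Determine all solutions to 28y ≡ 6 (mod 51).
33

Since gcd(28, 51) = 1 divides 6, a solution exists.
Multiply both sides by the inverse of 28 mod 51:
  28^(-1) mod 51 = 31
  x ≡ 31 × 6 ≡ 186 ≡ 33 (mod 51)
Verification: 28 × 33 = 924 = 18 × 51 + 6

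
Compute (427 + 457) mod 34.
0

(427 + 457) = 884
884 mod 34 = 0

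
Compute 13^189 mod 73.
Using Fermat: 13^{72} ≡ 1 (mod 73). 189 ≡ 45 (mod 72). So 13^{189} ≡ 13^{45} ≡ 22 (mod 73)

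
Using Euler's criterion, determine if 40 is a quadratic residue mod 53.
By Euler's criterion: 40^{26} ≡ 1 (mod 53). Since this equals 1, 40 is a QR.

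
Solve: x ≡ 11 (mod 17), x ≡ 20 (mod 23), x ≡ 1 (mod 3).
M = 17 × 23 × 3 = 1173. M₁ = 69, y₁ ≡ 1 (mod 17). M₂ = 51, y₂ ≡ 14 (mod 23). M₃ = 391, y₃ ≡ 1 (mod 3). x = 11×69×1 + 20×51×14 + 1×391×1 ≡ 181 (mod 1173)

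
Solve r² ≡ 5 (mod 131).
The square roots of 5 mod 131 are 108 and 23. Verify: 108² = 11664 ≡ 5 (mod 131)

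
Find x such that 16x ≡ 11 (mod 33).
11

Since gcd(16, 33) = 1 divides 11, a solution exists.
Multiply both sides by the inverse of 16 mod 33:
  16^(-1) mod 33 = 31
  x ≡ 31 × 11 ≡ 341 ≡ 11 (mod 33)
Verification: 16 × 11 = 176 = 5 × 33 + 11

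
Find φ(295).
232

Prime factorization: 295 = 5 × 59
Using the formula φ(n) = n × Π(1 - 1/p) for each prime factor p:
φ(295) = 295 × (1 - 1/5) × (1 - 1/59)
φ(295) = 232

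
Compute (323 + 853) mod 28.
0

(323 + 853) = 1176
1176 mod 28 = 0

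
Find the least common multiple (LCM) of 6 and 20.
60

First find GCD(6, 20) using the Euclidean algorithm:
6 = 0 × 20 + 6
20 = 3 × 6 + 2
6 = 3 × 2 + 0
GCD(6, 20) = 2

LCM formula: LCM(a, b) = (a × b) / GCD(a, b)
LCM(6, 20) = (6 × 20) / 2
LCM(6, 20) = 120 / 2
LCM(6, 20) = 60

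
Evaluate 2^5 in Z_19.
5 = 4 + 1 (binary 101). Repeated squaring mod 19: 2^1 ≡ 2; 2^2 ≡ 2² = 4 ≡ 4; 2^4 ≡ 4² = 16 ≡ 16. Multiply: 2^5 = 2^4 × 2^1 ≡ 16 × 2 (mod 19): 16 × 2 = 32 ≡ 13. So 2^5 ≡ 13 (mod 19).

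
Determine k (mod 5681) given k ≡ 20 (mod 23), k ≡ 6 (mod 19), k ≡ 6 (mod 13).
3217

Using the Chinese Remainder Theorem:
M = product of moduli = 5681
For equation 1: M_1 = 247, 247 ≡ 17 (mod 23), inverse of 247 mod 23 is 19 (check: 17 × 19 = 323 ≡ 1 (mod 23))
For equation 2: M_2 = 299, 299 ≡ 14 (mod 19), inverse of 299 mod 19 is 15 (check: 14 × 15 = 210 ≡ 1 (mod 19))
For equation 3: M_3 = 437, 437 ≡ 8 (mod 13), inverse of 437 mod 13 is 5 (check: 8 × 5 = 40 ≡ 1 (mod 13))
Combine: k ≡ Σ r_i×M_i×(M_i⁻¹ mod m_i) = 20×247×19 + 6×299×15 + 6×437×5 = 93860 + 26910 + 13110 = 133880
133880 mod 5681 = 3217
k ≡ 3217 (mod 5681)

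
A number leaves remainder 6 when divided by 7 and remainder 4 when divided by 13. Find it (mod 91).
M = 7 × 13 = 91. M₁ = 13, y₁ ≡ 6 (mod 7). M₂ = 7, y₂ ≡ 2 (mod 13). x = 6×13×6 + 4×7×2 ≡ 69 (mod 91)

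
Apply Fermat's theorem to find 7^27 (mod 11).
By Fermat: 7^{10} ≡ 1 (mod 11). 27 = 2×10 + 7. So 7^{27} ≡ 7^{7} ≡ 6 (mod 11)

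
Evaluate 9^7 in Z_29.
7 = 4 + 2 + 1 (binary 111). Repeated squaring mod 29: 9^1 ≡ 9; 9^2 ≡ 9² = 81 ≡ 23; 9^4 ≡ 23² = 529 ≡ 7. Multiply: 9^7 = 9^4 × 9^2 × 9^1 ≡ 7 × 23 × 9 (mod 29): 7 × 23 = 161 ≡ 16; 16 × 9 = 144 ≡ 28. So 9^7 ≡ 28 (mod 29).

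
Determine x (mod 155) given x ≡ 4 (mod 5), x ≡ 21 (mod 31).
114

Using the Chinese Remainder Theorem:
M = product of moduli = 155
For equation 1: M_1 = 31, 31 ≡ 1 (mod 5), inverse of 31 mod 5 is 1 (check: 1 × 1 = 1 ≡ 1 (mod 5))
For equation 2: M_2 = 5, 5 ≡ 5 (mod 31), inverse of 5 mod 31 is 25 (check: 5 × 25 = 125 ≡ 1 (mod 31))
Combine: x ≡ Σ r_i×M_i×(M_i⁻¹ mod m_i) = 4×31×1 + 21×5×25 = 124 + 2625 = 2749
2749 mod 155 = 114
x ≡ 114 (mod 155)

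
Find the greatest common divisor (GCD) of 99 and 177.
3

Using the Euclidean algorithm:
99 = 0 × 177 + 99
177 = 1 × 99 + 78
99 = 1 × 78 + 21
78 = 3 × 21 + 15
21 = 1 × 15 + 6
15 = 2 × 6 + 3
6 = 2 × 3 + 0

GCD(99, 177) = 3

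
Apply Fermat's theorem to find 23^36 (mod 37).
By Fermat's Little Theorem, 23^{36} ≡ 1 (mod 37) since 37 is prime and gcd(23, 37) = 1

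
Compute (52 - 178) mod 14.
0

(52 - 178) = -126
-126 mod 14 = 0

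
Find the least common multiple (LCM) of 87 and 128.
11136

First find GCD(87, 128) using the Euclidean algorithm:
87 = 0 × 128 + 87
128 = 1 × 87 + 41
87 = 2 × 41 + 5
41 = 8 × 5 + 1
5 = 5 × 1 + 0
GCD(87, 128) = 1

LCM formula: LCM(a, b) = (a × b) / GCD(a, b)
LCM(87, 128) = (87 × 128) / 1
LCM(87, 128) = 11136 / 1
LCM(87, 128) = 11136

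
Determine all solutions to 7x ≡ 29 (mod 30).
17

Since gcd(7, 30) = 1 divides 29, a solution exists.
Multiply both sides by the inverse of 7 mod 30:
  7^(-1) mod 30 = 13
  x ≡ 13 × 29 ≡ 377 ≡ 17 (mod 30)
Verification: 7 × 17 = 119 = 3 × 30 + 29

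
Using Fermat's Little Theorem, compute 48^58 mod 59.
By Fermat's Little Theorem, 48^{58} ≡ 1 (mod 59) since 59 is prime and gcd(48, 59) = 1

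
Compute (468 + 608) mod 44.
20

(468 + 608) = 1076
1076 mod 44 = 20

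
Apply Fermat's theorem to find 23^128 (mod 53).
By Fermat: 23^{52} ≡ 1 (mod 53). 128 = 2×52 + 24. So 23^{128} ≡ 23^{24} ≡ 1 (mod 53)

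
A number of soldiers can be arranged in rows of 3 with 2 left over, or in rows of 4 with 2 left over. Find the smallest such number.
M = 3 × 4 = 12. M₁ = 4, y₁ ≡ 1 (mod 3). M₂ = 3, y₂ ≡ 3 (mod 4). r = 2×4×1 + 2×3×3 ≡ 2 (mod 12). The smallest positive such number is 2.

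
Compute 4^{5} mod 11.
1

Using successive squaring:
Binary expansion of 5: 101
Powers of 4 mod 11 (each is the square of the previous):
  4^1 ≡ 4 (mod 11)
  4^2 ≡ 4² = 16 ≡ 5 (mod 11)
  4^4 ≡ 5² = 25 ≡ 3 (mod 11)
5 = 4 + 1, so 4^5 = 4^4 × 4^1 ≡ 3 × 4 (mod 11)
Multiplying step by step:
  3 × 4 = 12 ≡ 1 (mod 11)
Result: 4^5 ≡ 1 (mod 11)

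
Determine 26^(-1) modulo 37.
26^(-1) ≡ 10 (mod 37). Verification: 26 × 10 = 260 ≡ 1 (mod 37)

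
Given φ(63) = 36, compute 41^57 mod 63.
By Euler: 41^{36} ≡ 1 (mod 63) since gcd(41, 63) = 1. 57 = 1×36 + 21. So 41^{57} ≡ 41^{21} ≡ 62 (mod 63)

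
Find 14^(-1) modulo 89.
70

Using Extended Euclidean Algorithm:
gcd(14, 89) = 1
Bezout coefficients: 14 × -19 + 89 × 3 = 1
So 14 × -19 ≡ 1 (mod 89)
The inverse is -19 mod 89 = 70
Verification: 14 × 70 = 980 = 11 × 89 + 1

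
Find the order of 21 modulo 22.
Powers of 21 mod 22: 21^1≡21, 21^2≡1. Order = 2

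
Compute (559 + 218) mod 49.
42

(559 + 218) = 777
777 mod 49 = 42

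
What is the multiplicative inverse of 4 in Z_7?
2

Using Extended Euclidean Algorithm:
gcd(4, 7) = 1
Bezout coefficients: 4 × 2 + 7 × -1 = 1
So 4 × 2 ≡ 1 (mod 7)
The inverse is 2 mod 7 = 2
Verification: 4 × 2 = 8 = 1 × 7 + 1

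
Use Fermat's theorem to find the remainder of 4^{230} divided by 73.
2

By Fermat's Little Theorem, a^(p-1) ≡ 1 (mod p) for prime p and gcd(a, p) = 1
Here p = 73, so 4^72 ≡ 1 (mod 73)
We can reduce the exponent: 230 mod 72 = 14
So 4^230 ≡ 4^14 (mod 73)
Computing: 4^14 mod 73 = 2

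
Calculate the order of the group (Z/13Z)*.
12

Prime factorization: 13 = 13
Using the formula φ(n) = n × Π(1 - 1/p) for each prime factor p:
φ(13) = 13 × (1 - 1/13)
φ(13) = 12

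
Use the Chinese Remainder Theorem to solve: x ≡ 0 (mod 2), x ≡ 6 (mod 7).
6

Using the Chinese Remainder Theorem:
M = product of moduli = 14
For equation 1: M_1 = 7, 7 ≡ 1 (mod 2), inverse of 7 mod 2 is 1 (check: 1 × 1 = 1 ≡ 1 (mod 2))
For equation 2: M_2 = 2, 2 ≡ 2 (mod 7), inverse of 2 mod 7 is 4 (check: 2 × 4 = 8 ≡ 1 (mod 7))
Combine: x ≡ Σ r_i×M_i×(M_i⁻¹ mod m_i) = 0×7×1 + 6×2×4 = 0 + 48 = 48
48 mod 14 = 6
x ≡ 6 (mod 14)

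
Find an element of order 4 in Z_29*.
12 has order 4 mod 29 since 12^{4} ≡ 1 (mod 29) and no smaller power works.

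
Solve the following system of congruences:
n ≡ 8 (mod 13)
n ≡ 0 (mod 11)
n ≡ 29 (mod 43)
5533

Using the Chinese Remainder Theorem:
M = product of moduli = 6149
For equation 1: M_1 = 473, 473 ≡ 5 (mod 13), inverse of 473 mod 13 is 8 (check: 5 × 8 = 40 ≡ 1 (mod 13))
For equation 2: M_2 = 559, 559 ≡ 9 (mod 11), inverse of 559 mod 11 is 5 (check: 9 × 5 = 45 ≡ 1 (mod 11))
For equation 3: M_3 = 143, 143 ≡ 14 (mod 43), inverse of 143 mod 43 is 40 (check: 14 × 40 = 560 ≡ 1 (mod 43))
Combine: n ≡ Σ r_i×M_i×(M_i⁻¹ mod m_i) = 8×473×8 + 0×559×5 + 29×143×40 = 30272 + 0 + 165880 = 196152
196152 mod 6149 = 5533
n ≡ 5533 (mod 6149)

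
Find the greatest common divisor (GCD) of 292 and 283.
1

Using the Euclidean algorithm:
292 = 1 × 283 + 9
283 = 31 × 9 + 4
9 = 2 × 4 + 1
4 = 4 × 1 + 0

GCD(292, 283) = 1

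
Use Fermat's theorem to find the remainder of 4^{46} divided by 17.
16

By Fermat's Little Theorem, a^(p-1) ≡ 1 (mod p) for prime p and gcd(a, p) = 1
Here p = 17, so 4^16 ≡ 1 (mod 17)
We can reduce the exponent: 46 mod 16 = 14
So 4^46 ≡ 4^14 (mod 17)
Computing: 4^14 mod 17 = 16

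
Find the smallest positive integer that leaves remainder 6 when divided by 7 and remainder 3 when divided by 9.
M = 7 × 9 = 63. M₁ = 9, y₁ ≡ 4 (mod 7). M₂ = 7, y₂ ≡ 4 (mod 9). k = 6×9×4 + 3×7×4 ≡ 48 (mod 63). The smallest positive such number is 48.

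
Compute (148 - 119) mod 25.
4

(148 - 119) = 29
29 mod 25 = 4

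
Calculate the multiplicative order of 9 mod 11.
Powers of 9 mod 11: 9^1≡9, 9^2≡4, 9^3≡3, 9^4≡5, 9^5≡1. Order = 5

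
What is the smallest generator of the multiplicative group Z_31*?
p - 1 = 30 has prime divisors 2, 3, 5. h is a primitive root mod 31 iff h^(30/q) ≢ 1 (mod 31) for each such q.
h = 2: 2^15 ≡ 1, 2^10 ≡ 1, 2^6 ≡ 2 (mod 31); 2^15 ≡ 1, so not a primitive root.
h = 3: 3^15 ≡ 30, 3^10 ≡ 25, 3^6 ≡ 16 (mod 31); none is 1, so 3 has order 30 and is a primitive root.
The smallest primitive root mod 31 is g = 3.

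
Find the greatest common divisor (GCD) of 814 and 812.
2

Using the Euclidean algorithm:
814 = 1 × 812 + 2
812 = 406 × 2 + 0

GCD(814, 812) = 2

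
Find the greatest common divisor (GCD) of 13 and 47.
1

Using the Euclidean algorithm:
13 = 0 × 47 + 13
47 = 3 × 13 + 8
13 = 1 × 8 + 5
8 = 1 × 5 + 3
5 = 1 × 3 + 2
3 = 1 × 2 + 1
2 = 2 × 1 + 0

GCD(13, 47) = 1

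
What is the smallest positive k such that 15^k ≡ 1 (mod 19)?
Powers of 15 mod 19: 15^1≡15, 15^2≡16, 15^3≡12, 15^4≡9, 15^5≡2, 15^6≡11, 15^7≡13, 15^8≡5, 15^9≡18, 15^10≡4, 15^11≡3, 15^12≡7, 15^13≡10, 15^14≡17, 15^15≡8, 15^16≡6, 15^17≡14, 15^18≡1. Order = 18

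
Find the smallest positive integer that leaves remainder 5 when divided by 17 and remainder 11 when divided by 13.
M = 17 × 13 = 221. M₁ = 13, y₁ ≡ 4 (mod 17). M₂ = 17, y₂ ≡ 10 (mod 13). m = 5×13×4 + 11×17×10 ≡ 141 (mod 221). The smallest positive such number is 141.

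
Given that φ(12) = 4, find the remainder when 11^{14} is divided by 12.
By Euler: 11^{4} ≡ 1 (mod 12) since gcd(11, 12) = 1. 14 = 3×4 + 2. So 11^{14} ≡ 11^{2} ≡ 1 (mod 12)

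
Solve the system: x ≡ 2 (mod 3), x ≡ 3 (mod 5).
M = 3 × 5 = 15. M₁ = 5, y₁ ≡ 2 (mod 3). M₂ = 3, y₂ ≡ 2 (mod 5). x = 2×5×2 + 3×3×2 ≡ 8 (mod 15)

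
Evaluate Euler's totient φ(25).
20

Prime factorization: 25 = 5^2
Using the formula φ(n) = n × Π(1 - 1/p) for each prime factor p:
φ(25) = 25 × (1 - 1/5)
φ(25) = 20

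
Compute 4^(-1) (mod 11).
4^(-1) ≡ 3 (mod 11). Verification: 4 × 3 = 12 ≡ 1 (mod 11)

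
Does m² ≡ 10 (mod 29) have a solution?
By Euler's criterion: 10^{14} ≡ 28 (mod 29). Since this equals -1 (≡ 28), 10 is not a QR.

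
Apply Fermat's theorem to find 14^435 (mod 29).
By Fermat: 14^{28} ≡ 1 (mod 29). 435 ≡ 15 (mod 28). So 14^{435} ≡ 14^{15} ≡ 15 (mod 29)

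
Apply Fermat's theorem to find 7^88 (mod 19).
By Fermat: 7^{18} ≡ 1 (mod 19). 88 = 4×18 + 16. So 7^{88} ≡ 7^{16} ≡ 7 (mod 19)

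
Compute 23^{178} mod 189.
184

Using successive squaring:
Binary expansion of 178: 10110010
Powers of 23 mod 189 (each is the square of the previous):
  23^1 ≡ 23 (mod 189)
  23^2 ≡ 23² = 529 ≡ 151 (mod 189)
  23^4 ≡ 151² = 22801 ≡ 121 (mod 189)
  23^8 ≡ 121² = 14641 ≡ 88 (mod 189)
  23^16 ≡ 88² = 7744 ≡ 184 (mod 189)
  23^32 ≡ 184² = 33856 ≡ 25 (mod 189)
  23^64 ≡ 25² = 625 ≡ 58 (mod 189)
  23^128 ≡ 58² = 3364 ≡ 151 (mod 189)
178 = 128 + 32 + 16 + 2, so 23^178 = 23^128 × 23^32 × 23^16 × 23^2 ≡ 151 × 25 × 184 × 151 (mod 189)
Multiplying step by step:
  151 × 25 = 3775 ≡ 184 (mod 189)
  184 × 184 = 33856 ≡ 25 (mod 189)
  25 × 151 = 3775 ≡ 184 (mod 189)
Result: 23^178 ≡ 184 (mod 189)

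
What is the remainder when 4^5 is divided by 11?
5 = 4 + 1 (binary 101). Repeated squaring mod 11: 4^1 ≡ 4; 4^2 ≡ 4² = 16 ≡ 5; 4^4 ≡ 5² = 25 ≡ 3. Multiply: 4^5 = 4^4 × 4^1 ≡ 3 × 4 (mod 11): 3 × 4 = 12 ≡ 1. So 4^5 ≡ 1 (mod 11).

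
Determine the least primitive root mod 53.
p - 1 = 52 has prime divisors 2, 13. h is a primitive root mod 53 iff h^(52/q) ≢ 1 (mod 53) for each such q.
h = 2: 2^26 ≡ 52, 2^4 ≡ 16 (mod 53); none is 1, so 2 has order 52 and is a primitive root.
The smallest primitive root mod 53 is g = 2.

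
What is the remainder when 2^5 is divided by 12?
5 = 4 + 1 (binary 101). Repeated squaring mod 12: 2^1 ≡ 2; 2^2 ≡ 2² = 4 ≡ 4; 2^4 ≡ 4² = 16 ≡ 4. Multiply: 2^5 = 2^4 × 2^1 ≡ 4 × 2 (mod 12): 4 × 2 = 8 ≡ 8. So 2^5 ≡ 8 (mod 12).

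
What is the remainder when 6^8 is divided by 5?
6 ≡ 1 (mod 5). 8 = 8 (binary 1000). Repeated squaring mod 5: 1^1 ≡ 1; 1^2 ≡ 1² = 1 ≡ 1; 1^4 ≡ 1² = 1 ≡ 1; 1^8 ≡ 1² = 1 ≡ 1. So 6^8 ≡ 1 (mod 5).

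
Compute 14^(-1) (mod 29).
14^(-1) ≡ 27 (mod 29). Verification: 14 × 27 = 378 ≡ 1 (mod 29)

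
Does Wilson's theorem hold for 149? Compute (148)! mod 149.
(148)! mod 149 = 148. Since this equals -1 (mod 149), Wilson confirms 149 is prime.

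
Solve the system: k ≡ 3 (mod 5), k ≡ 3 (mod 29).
M = 5 × 29 = 145. M₁ = 29, y₁ ≡ 4 (mod 5). M₂ = 5, y₂ ≡ 6 (mod 29). k = 3×29×4 + 3×5×6 ≡ 3 (mod 145)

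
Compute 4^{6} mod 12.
4

Using successive squaring:
Binary expansion of 6: 110
Powers of 4 mod 12 (each is the square of the previous):
  4^1 ≡ 4 (mod 12)
  4^2 ≡ 4² = 16 ≡ 4 (mod 12)
  4^4 ≡ 4² = 16 ≡ 4 (mod 12)
6 = 4 + 2, so 4^6 = 4^4 × 4^2 ≡ 4 × 4 (mod 12)
Multiplying step by step:
  4 × 4 = 16 ≡ 4 (mod 12)
Result: 4^6 ≡ 4 (mod 12)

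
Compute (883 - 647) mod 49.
40

(883 - 647) = 236
236 mod 49 = 40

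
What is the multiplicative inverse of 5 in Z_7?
3

Using Extended Euclidean Algorithm:
gcd(5, 7) = 1
Bezout coefficients: 5 × 3 + 7 × -2 = 1
So 5 × 3 ≡ 1 (mod 7)
The inverse is 3 mod 7 = 3
Verification: 5 × 3 = 15 = 2 × 7 + 1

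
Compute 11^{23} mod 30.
11

Using successive squaring:
Binary expansion of 23: 10111
Powers of 11 mod 30 (each is the square of the previous):
  11^1 ≡ 11 (mod 30)
  11^2 ≡ 11² = 121 ≡ 1 (mod 30)
  11^4 ≡ 1² = 1 ≡ 1 (mod 30)
  11^8 ≡ 1² = 1 ≡ 1 (mod 30)
  11^16 ≡ 1² = 1 ≡ 1 (mod 30)
23 = 16 + 4 + 2 + 1, so 11^23 = 11^16 × 11^4 × 11^2 × 11^1 ≡ 1 × 1 × 1 × 11 (mod 30)
Multiplying step by step:
  1 × 1 = 1 ≡ 1 (mod 30)
  1 × 1 = 1 ≡ 1 (mod 30)
  1 × 11 = 11 ≡ 11 (mod 30)
Result: 11^23 ≡ 11 (mod 30)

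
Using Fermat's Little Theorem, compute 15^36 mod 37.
By Fermat's Little Theorem, 15^{36} ≡ 1 (mod 37) since 37 is prime and gcd(15, 37) = 1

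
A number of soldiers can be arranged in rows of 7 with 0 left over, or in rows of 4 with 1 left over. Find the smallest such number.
M = 7 × 4 = 28. M₁ = 4, y₁ ≡ 2 (mod 7). M₂ = 7, y₂ ≡ 3 (mod 4). r = 0×4×2 + 1×7×3 ≡ 21 (mod 28). The smallest positive such number is 21.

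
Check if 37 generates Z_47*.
p - 1 = 46 has prime divisors 2, 23. Check 37^(46/q) mod 47 for each: 37^(46/2) = 37^23 ≡ 1, 37^(46/23) = 37^2 ≡ 6 (mod 47). Since 37^23 ≡ 1 (mod 47), the order of 37 divides 23 (in fact the order is 23) ≠ 46, so it is not a primitive root.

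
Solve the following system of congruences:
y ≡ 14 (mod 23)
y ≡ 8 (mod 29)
37

Using the Chinese Remainder Theorem:
M = product of moduli = 667
For equation 1: M_1 = 29, 29 ≡ 6 (mod 23), inverse of 29 mod 23 is 4 (check: 6 × 4 = 24 ≡ 1 (mod 23))
For equation 2: M_2 = 23, 23 ≡ 23 (mod 29), inverse of 23 mod 29 is 24 (check: 23 × 24 = 552 ≡ 1 (mod 29))
Combine: y ≡ Σ r_i×M_i×(M_i⁻¹ mod m_i) = 14×29×4 + 8×23×24 = 1624 + 4416 = 6040
6040 mod 667 = 37
y ≡ 37 (mod 667)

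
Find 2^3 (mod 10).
3 = 2 + 1 (binary 11). Repeated squaring mod 10: 2^1 ≡ 2; 2^2 ≡ 2² = 4 ≡ 4. Multiply: 2^3 = 2^2 × 2^1 ≡ 4 × 2 (mod 10): 4 × 2 = 8 ≡ 8. So 2^3 ≡ 8 (mod 10).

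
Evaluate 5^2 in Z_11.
2 = 2 (binary 10). Repeated squaring mod 11: 5^1 ≡ 5; 5^2 ≡ 5² = 25 ≡ 3. So 5^2 ≡ 3 (mod 11).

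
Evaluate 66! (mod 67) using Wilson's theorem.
By Wilson's theorem, (66)! ≡ -1 ≡ 66 (mod 67)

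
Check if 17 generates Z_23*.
p - 1 = 22 has prime divisors 2, 11. Check 17^(22/q) mod 23 for each: 17^(22/2) = 17^11 ≡ 22, 17^(22/11) = 17^2 ≡ 13 (mod 23). None of these is 1, so 17 has order 22 = φ(23), so it is a primitive root mod 23.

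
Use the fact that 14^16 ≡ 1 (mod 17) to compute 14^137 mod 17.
By Fermat: 14^{16} ≡ 1 (mod 17). 137 = 8×16 + 9. So 14^{137} ≡ 14^{9} ≡ 3 (mod 17)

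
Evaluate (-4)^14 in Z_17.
Using repeated squaring. (-4) ≡ 13 (mod 17). 14 = 8 + 4 + 2 (binary 1110). Repeated squaring mod 17: 13^1 ≡ 13; 13^2 ≡ 13² = 169 ≡ 16; 13^4 ≡ 16² = 256 ≡ 1; 13^8 ≡ 1² = 1 ≡ 1. Multiply: (-4)^14 ≡ 13^8 × 13^4 × 13^2 ≡ 1 × 1 × 16 (mod 17): 1 × 1 = 1 ≡ 1; 1 × 16 = 16 ≡ 16. So (-4)^14 ≡ 16 (mod 17).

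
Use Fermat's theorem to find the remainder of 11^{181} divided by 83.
21

By Fermat's Little Theorem, a^(p-1) ≡ 1 (mod p) for prime p and gcd(a, p) = 1
Here p = 83, so 11^82 ≡ 1 (mod 83)
We can reduce the exponent: 181 mod 82 = 17
So 11^181 ≡ 11^17 (mod 83)
Computing: 11^17 mod 83 = 21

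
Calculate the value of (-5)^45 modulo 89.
Using repeated squaring. (-5) ≡ 84 (mod 89). 45 = 32 + 8 + 4 + 1 (binary 101101). Repeated squaring mod 89: 84^1 ≡ 84; 84^2 ≡ 84² = 7056 ≡ 25; 84^4 ≡ 25² = 625 ≡ 2; 84^8 ≡ 2² = 4 ≡ 4; 84^16 ≡ 4² = 16 ≡ 16; 84^32 ≡ 16² = 256 ≡ 78. Multiply: (-5)^45 ≡ 84^32 × 84^8 × 84^4 × 84^1 ≡ 78 × 4 × 2 × 84 (mod 89): 78 × 4 = 312 ≡ 45; 45 × 2 = 90 ≡ 1; 1 × 84 = 84 ≡ 84. So (-5)^45 ≡ 84 (mod 89).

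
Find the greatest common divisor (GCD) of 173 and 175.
1

Using the Euclidean algorithm:
173 = 0 × 175 + 173
175 = 1 × 173 + 2
173 = 86 × 2 + 1
2 = 2 × 1 + 0

GCD(173, 175) = 1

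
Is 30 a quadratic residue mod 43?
By Euler's criterion: 30^{21} ≡ 42 (mod 43). Since this equals -1 (≡ 42), 30 is not a QR.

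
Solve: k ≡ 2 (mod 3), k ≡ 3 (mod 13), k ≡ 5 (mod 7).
M = 3 × 13 × 7 = 273. M₁ = 91, y₁ ≡ 1 (mod 3). M₂ = 21, y₂ ≡ 5 (mod 13). M₃ = 39, y₃ ≡ 2 (mod 7). k = 2×91×1 + 3×21×5 + 5×39×2 ≡ 68 (mod 273)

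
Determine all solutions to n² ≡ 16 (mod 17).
The square roots of 16 mod 17 are 4 and 13. Verify: 4² = 16 ≡ 16 (mod 17)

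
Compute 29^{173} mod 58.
29

Using successive squaring:
Binary expansion of 173: 10101101
Powers of 29 mod 58 (each is the square of the previous):
  29^1 ≡ 29 (mod 58)
  29^2 ≡ 29² = 841 ≡ 29 (mod 58)
  29^4 ≡ 29² = 841 ≡ 29 (mod 58)
  29^8 ≡ 29² = 841 ≡ 29 (mod 58)
  29^16 ≡ 29² = 841 ≡ 29 (mod 58)
  29^32 ≡ 29² = 841 ≡ 29 (mod 58)
  29^64 ≡ 29² = 841 ≡ 29 (mod 58)
  29^128 ≡ 29² = 841 ≡ 29 (mod 58)
173 = 128 + 32 + 8 + 4 + 1, so 29^173 = 29^128 × 29^32 × 29^8 × 29^4 × 29^1 ≡ 29 × 29 × 29 × 29 × 29 (mod 58)
Multiplying step by step:
  29 × 29 = 841 ≡ 29 (mod 58)
  29 × 29 = 841 ≡ 29 (mod 58)
  29 × 29 = 841 ≡ 29 (mod 58)
  29 × 29 = 841 ≡ 29 (mod 58)
Result: 29^173 ≡ 29 (mod 58)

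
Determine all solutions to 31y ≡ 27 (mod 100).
17

Since gcd(31, 100) = 1 divides 27, a solution exists.
Multiply both sides by the inverse of 31 mod 100:
  31^(-1) mod 100 = 71
  x ≡ 71 × 27 ≡ 1917 ≡ 17 (mod 100)
Verification: 31 × 17 = 527 = 5 × 100 + 27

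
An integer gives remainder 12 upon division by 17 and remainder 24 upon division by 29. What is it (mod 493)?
M = 17 × 29 = 493. M₁ = 29, y₁ ≡ 10 (mod 17). M₂ = 17, y₂ ≡ 12 (mod 29). t = 12×29×10 + 24×17×12 ≡ 488 (mod 493). The smallest positive such number is 488.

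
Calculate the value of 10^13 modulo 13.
Using Fermat: 10^{12} ≡ 1 (mod 13). 13 ≡ 1 (mod 12). So 10^{13} ≡ 10^{1} ≡ 10 (mod 13)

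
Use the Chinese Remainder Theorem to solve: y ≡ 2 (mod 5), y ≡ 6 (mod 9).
M = 5 × 9 = 45. M₁ = 9, y₁ ≡ 4 (mod 5). M₂ = 5, y₂ ≡ 2 (mod 9). y = 2×9×4 + 6×5×2 ≡ 42 (mod 45)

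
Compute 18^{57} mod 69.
48

Using successive squaring:
Binary expansion of 57: 111001
Powers of 18 mod 69 (each is the square of the previous):
  18^1 ≡ 18 (mod 69)
  18^2 ≡ 18² = 324 ≡ 48 (mod 69)
  18^4 ≡ 48² = 2304 ≡ 27 (mod 69)
  18^8 ≡ 27² = 729 ≡ 39 (mod 69)
  18^16 ≡ 39² = 1521 ≡ 3 (mod 69)
  18^32 ≡ 3² = 9 ≡ 9 (mod 69)
57 = 32 + 16 + 8 + 1, so 18^57 = 18^32 × 18^16 × 18^8 × 18^1 ≡ 9 × 3 × 39 × 18 (mod 69)
Multiplying step by step:
  9 × 3 = 27 ≡ 27 (mod 69)
  27 × 39 = 1053 ≡ 18 (mod 69)
  18 × 18 = 324 ≡ 48 (mod 69)
Result: 18^57 ≡ 48 (mod 69)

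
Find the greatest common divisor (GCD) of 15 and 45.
15

Using the Euclidean algorithm:
15 = 0 × 45 + 15
45 = 3 × 15 + 0

GCD(15, 45) = 15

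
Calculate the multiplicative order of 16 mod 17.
Powers of 16 mod 17: 16^1≡16, 16^2≡1. Order = 2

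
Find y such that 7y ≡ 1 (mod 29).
7^(-1) ≡ 25 (mod 29). Verification: 7 × 25 = 175 ≡ 1 (mod 29)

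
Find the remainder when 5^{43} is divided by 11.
By Fermat: 5^{10} ≡ 1 (mod 11). 43 = 4×10 + 3. So 5^{43} ≡ 5^{3} ≡ 4 (mod 11)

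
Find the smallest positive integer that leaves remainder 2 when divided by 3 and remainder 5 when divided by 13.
M = 3 × 13 = 39. M₁ = 13, y₁ ≡ 1 (mod 3). M₂ = 3, y₂ ≡ 9 (mod 13). t = 2×13×1 + 5×3×9 ≡ 5 (mod 39). The smallest positive such number is 5.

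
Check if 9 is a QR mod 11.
By Euler's criterion: 9^{5} ≡ 1 (mod 11). Since this equals 1, 9 is a QR.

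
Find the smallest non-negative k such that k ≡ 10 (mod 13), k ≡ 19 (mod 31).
205

Using the Chinese Remainder Theorem:
M = product of moduli = 403
For equation 1: M_1 = 31, 31 ≡ 5 (mod 13), inverse of 31 mod 13 is 8 (check: 5 × 8 = 40 ≡ 1 (mod 13))
For equation 2: M_2 = 13, 13 ≡ 13 (mod 31), inverse of 13 mod 31 is 12 (check: 13 × 12 = 156 ≡ 1 (mod 31))
Combine: k ≡ Σ r_i×M_i×(M_i⁻¹ mod m_i) = 10×31×8 + 19×13×12 = 2480 + 2964 = 5444
5444 mod 403 = 205
k ≡ 205 (mod 403)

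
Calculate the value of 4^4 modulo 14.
4 = 4 (binary 100). Repeated squaring mod 14: 4^1 ≡ 4; 4^2 ≡ 4² = 16 ≡ 2; 4^4 ≡ 2² = 4 ≡ 4. So 4^4 ≡ 4 (mod 14).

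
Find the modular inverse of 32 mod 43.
32^(-1) ≡ 39 (mod 43). Verification: 32 × 39 = 1248 ≡ 1 (mod 43)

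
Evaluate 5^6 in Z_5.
5 ≡ 0 (mod 5). 6 = 4 + 2 (binary 110). Repeated squaring mod 5: 0^1 ≡ 0; 0^2 ≡ 0² = 0 ≡ 0; 0^4 ≡ 0² = 0 ≡ 0. Multiply: 5^6 ≡ 0^4 × 0^2 ≡ 0 × 0 (mod 5): 0 × 0 = 0 ≡ 0. So 5^6 ≡ 0 (mod 5).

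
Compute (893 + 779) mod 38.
0

(893 + 779) = 1672
1672 mod 38 = 0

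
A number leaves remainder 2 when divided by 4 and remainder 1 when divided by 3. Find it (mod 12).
M = 4 × 3 = 12. M₁ = 3, y₁ ≡ 3 (mod 4). M₂ = 4, y₂ ≡ 1 (mod 3). y = 2×3×3 + 1×4×1 ≡ 10 (mod 12)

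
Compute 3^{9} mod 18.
9

Using successive squaring:
Binary expansion of 9: 1001
Powers of 3 mod 18 (each is the square of the previous):
  3^1 ≡ 3 (mod 18)
  3^2 ≡ 3² = 9 ≡ 9 (mod 18)
  3^4 ≡ 9² = 81 ≡ 9 (mod 18)
  3^8 ≡ 9² = 81 ≡ 9 (mod 18)
9 = 8 + 1, so 3^9 = 3^8 × 3^1 ≡ 9 × 3 (mod 18)
Multiplying step by step:
  9 × 3 = 27 ≡ 9 (mod 18)
Result: 3^9 ≡ 9 (mod 18)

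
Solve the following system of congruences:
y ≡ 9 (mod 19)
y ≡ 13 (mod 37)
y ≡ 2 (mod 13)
7191

Using the Chinese Remainder Theorem:
M = product of moduli = 9139
For equation 1: M_1 = 481, 481 ≡ 6 (mod 19), inverse of 481 mod 19 is 16 (check: 6 × 16 = 96 ≡ 1 (mod 19))
For equation 2: M_2 = 247, 247 ≡ 25 (mod 37), inverse of 247 mod 37 is 3 (check: 25 × 3 = 75 ≡ 1 (mod 37))
For equation 3: M_3 = 703, 703 ≡ 1 (mod 13), inverse of 703 mod 13 is 1 (check: 1 × 1 = 1 ≡ 1 (mod 13))
Combine: y ≡ Σ r_i×M_i×(M_i⁻¹ mod m_i) = 9×481×16 + 13×247×3 + 2×703×1 = 69264 + 9633 + 1406 = 80303
80303 mod 9139 = 7191
y ≡ 7191 (mod 9139)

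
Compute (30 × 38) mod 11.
7

(30 × 38) = 1140
1140 mod 11 = 7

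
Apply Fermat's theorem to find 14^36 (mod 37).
By Fermat's Little Theorem, 14^{36} ≡ 1 (mod 37) since 37 is prime and gcd(14, 37) = 1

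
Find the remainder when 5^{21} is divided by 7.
By Fermat: 5^{6} ≡ 1 (mod 7). 21 = 3×6 + 3. So 5^{21} ≡ 5^{3} ≡ 6 (mod 7)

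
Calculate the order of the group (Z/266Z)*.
108

Prime factorization: 266 = 2 × 7 × 19
Using the formula φ(n) = n × Π(1 - 1/p) for each prime factor p:
φ(266) = 266 × (1 - 1/2) × (1 - 1/7) × (1 - 1/19)
φ(266) = 108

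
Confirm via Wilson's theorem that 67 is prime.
(66)! mod 67 = 66. Since this equals -1 (mod 67), Wilson confirms 67 is prime.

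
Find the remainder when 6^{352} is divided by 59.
By Fermat: 6^{58} ≡ 1 (mod 59). 352 = 6×58 + 4. So 6^{352} ≡ 6^{4} ≡ 57 (mod 59)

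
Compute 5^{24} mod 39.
1

Using successive squaring:
Binary expansion of 24: 11000
Powers of 5 mod 39 (each is the square of the previous):
  5^1 ≡ 5 (mod 39)
  5^2 ≡ 5² = 25 ≡ 25 (mod 39)
  5^4 ≡ 25² = 625 ≡ 1 (mod 39)
  5^8 ≡ 1² = 1 ≡ 1 (mod 39)
  5^16 ≡ 1² = 1 ≡ 1 (mod 39)
24 = 16 + 8, so 5^24 = 5^16 × 5^8 ≡ 1 × 1 (mod 39)
Multiplying step by step:
  1 × 1 = 1 ≡ 1 (mod 39)
Result: 5^24 ≡ 1 (mod 39)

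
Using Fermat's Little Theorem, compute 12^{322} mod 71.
25

By Fermat's Little Theorem, a^(p-1) ≡ 1 (mod p) for prime p and gcd(a, p) = 1
Here p = 71, so 12^70 ≡ 1 (mod 71)
We can reduce the exponent: 322 mod 70 = 42
So 12^322 ≡ 12^42 (mod 71)
Computing: 12^42 mod 71 = 25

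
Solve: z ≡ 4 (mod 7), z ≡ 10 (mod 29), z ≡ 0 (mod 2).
M = 7 × 29 × 2 = 406. M₁ = 58, y₁ ≡ 4 (mod 7). M₂ = 14, y₂ ≡ 27 (mod 29). M₃ = 203, y₃ ≡ 1 (mod 2). z = 4×58×4 + 10×14×27 + 0×203×1 ≡ 242 (mod 406)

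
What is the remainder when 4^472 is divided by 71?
Using Fermat: 4^{70} ≡ 1 (mod 71). 472 ≡ 52 (mod 70). So 4^{472} ≡ 4^{52} ≡ 36 (mod 71)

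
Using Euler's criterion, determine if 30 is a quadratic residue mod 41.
By Euler's criterion: 30^{20} ≡ 40 (mod 41). Since this equals -1 (≡ 40), 30 is not a QR.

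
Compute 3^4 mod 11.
4 = 4 (binary 100). Repeated squaring mod 11: 3^1 ≡ 3; 3^2 ≡ 3² = 9 ≡ 9; 3^4 ≡ 9² = 81 ≡ 4. So 3^4 ≡ 4 (mod 11).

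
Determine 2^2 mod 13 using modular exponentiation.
2 = 2 (binary 10). Repeated squaring mod 13: 2^1 ≡ 2; 2^2 ≡ 2² = 4 ≡ 4. So 2^2 ≡ 4 (mod 13).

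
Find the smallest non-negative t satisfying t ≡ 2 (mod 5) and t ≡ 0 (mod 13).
M = 5 × 13 = 65. M₁ = 13, y₁ ≡ 2 (mod 5). M₂ = 5, y₂ ≡ 8 (mod 13). t = 2×13×2 + 0×5×8 ≡ 52 (mod 65)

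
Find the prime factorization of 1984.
2^6 × 31

Divide by primes starting from smallest:
1984 ÷ 2 = 992
992 ÷ 2 = 496
496 ÷ 2 = 248
248 ÷ 2 = 124
124 ÷ 2 = 62
62 ÷ 2 = 31
31 ÷ 31 = 1

1984 = 2^6 × 31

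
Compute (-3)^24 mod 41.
Using repeated squaring. (-3) ≡ 38 (mod 41). 24 = 16 + 8 (binary 11000). Repeated squaring mod 41: 38^1 ≡ 38; 38^2 ≡ 38² = 1444 ≡ 9; 38^4 ≡ 9² = 81 ≡ 40; 38^8 ≡ 40² = 1600 ≡ 1; 38^16 ≡ 1² = 1 ≡ 1. Multiply: (-3)^24 ≡ 38^16 × 38^8 ≡ 1 × 1 (mod 41): 1 × 1 = 1 ≡ 1. So (-3)^24 ≡ 1 (mod 41).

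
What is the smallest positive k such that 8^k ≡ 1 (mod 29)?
Powers of 8 mod 29: 8^1≡8, 8^2≡6, 8^3≡19, 8^4≡7, 8^5≡27, 8^6≡13, 8^7≡17, 8^8≡20, 8^9≡15, 8^10≡4, 8^11≡3, 8^12≡24, 8^13≡18, 8^14≡28, 8^15≡21, 8^16≡23, 8^17≡10, 8^18≡22, 8^19≡2, 8^20≡16, 8^21≡12, 8^22≡9, 8^23≡14, 8^24≡25, 8^25≡26, 8^26≡5, 8^27≡11, 8^28≡1. Order = 28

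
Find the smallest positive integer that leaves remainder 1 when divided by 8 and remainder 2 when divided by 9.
M = 8 × 9 = 72. M₁ = 9, y₁ ≡ 1 (mod 8). M₂ = 8, y₂ ≡ 8 (mod 9). x = 1×9×1 + 2×8×8 ≡ 65 (mod 72). The smallest positive such number is 65.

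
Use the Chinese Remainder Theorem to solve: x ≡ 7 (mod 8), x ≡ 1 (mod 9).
M = 8 × 9 = 72. M₁ = 9, y₁ ≡ 1 (mod 8). M₂ = 8, y₂ ≡ 8 (mod 9). x = 7×9×1 + 1×8×8 ≡ 55 (mod 72)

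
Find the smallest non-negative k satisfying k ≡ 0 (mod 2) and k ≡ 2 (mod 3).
M = 2 × 3 = 6. M₁ = 3, y₁ ≡ 1 (mod 2). M₂ = 2, y₂ ≡ 2 (mod 3). k = 0×3×1 + 2×2×2 ≡ 2 (mod 6)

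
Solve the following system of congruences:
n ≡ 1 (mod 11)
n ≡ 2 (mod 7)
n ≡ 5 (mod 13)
408

Using the Chinese Remainder Theorem:
M = product of moduli = 1001
For equation 1: M_1 = 91, 91 ≡ 3 (mod 11), inverse of 91 mod 11 is 4 (check: 3 × 4 = 12 ≡ 1 (mod 11))
For equation 2: M_2 = 143, 143 ≡ 3 (mod 7), inverse of 143 mod 7 is 5 (check: 3 × 5 = 15 ≡ 1 (mod 7))
For equation 3: M_3 = 77, 77 ≡ 12 (mod 13), inverse of 77 mod 13 is 12 (check: 12 × 12 = 144 ≡ 1 (mod 13))
Combine: n ≡ Σ r_i×M_i×(M_i⁻¹ mod m_i) = 1×91×4 + 2×143×5 + 5×77×12 = 364 + 1430 + 4620 = 6414
6414 mod 1001 = 408
n ≡ 408 (mod 1001)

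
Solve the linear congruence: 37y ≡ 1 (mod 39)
19

Since gcd(37, 39) = 1 divides 1, a solution exists.
Multiply both sides by the inverse of 37 mod 39:
  37^(-1) mod 39 = 19
  x ≡ 19 × 1 ≡ 19 ≡ 19 (mod 39)
Verification: 37 × 19 = 703 = 18 × 39 + 1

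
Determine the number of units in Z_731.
672

Prime factorization: 731 = 17 × 43
Using the formula φ(n) = n × Π(1 - 1/p) for each prime factor p:
φ(731) = 731 × (1 - 1/17) × (1 - 1/43)
φ(731) = 672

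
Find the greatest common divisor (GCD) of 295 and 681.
1

Using the Euclidean algorithm:
295 = 0 × 681 + 295
681 = 2 × 295 + 91
295 = 3 × 91 + 22
91 = 4 × 22 + 3
22 = 7 × 3 + 1
3 = 3 × 1 + 0

GCD(295, 681) = 1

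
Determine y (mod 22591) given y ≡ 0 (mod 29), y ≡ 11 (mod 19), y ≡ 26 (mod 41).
4495

Using the Chinese Remainder Theorem:
M = product of moduli = 22591
For equation 1: M_1 = 779, 779 ≡ 25 (mod 29), inverse of 779 mod 29 is 7 (check: 25 × 7 = 175 ≡ 1 (mod 29))
For equation 2: M_2 = 1189, 1189 ≡ 11 (mod 19), inverse of 1189 mod 19 is 7 (check: 11 × 7 = 77 ≡ 1 (mod 19))
For equation 3: M_3 = 551, 551 ≡ 18 (mod 41), inverse of 551 mod 41 is 16 (check: 18 × 16 = 288 ≡ 1 (mod 41))
Combine: y ≡ Σ r_i×M_i×(M_i⁻¹ mod m_i) = 0×779×7 + 11×1189×7 + 26×551×16 = 0 + 91553 + 229216 = 320769
320769 mod 22591 = 4495
y ≡ 4495 (mod 22591)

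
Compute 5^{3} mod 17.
6

Using successive squaring:
Binary expansion of 3: 11
Powers of 5 mod 17 (each is the square of the previous):
  5^1 ≡ 5 (mod 17)
  5^2 ≡ 5² = 25 ≡ 8 (mod 17)
3 = 2 + 1, so 5^3 = 5^2 × 5^1 ≡ 8 × 5 (mod 17)
Multiplying step by step:
  8 × 5 = 40 ≡ 6 (mod 17)
Result: 5^3 ≡ 6 (mod 17)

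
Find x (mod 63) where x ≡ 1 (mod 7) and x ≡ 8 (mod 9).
M = 7 × 9 = 63. M₁ = 9, y₁ ≡ 4 (mod 7). M₂ = 7, y₂ ≡ 4 (mod 9). x = 1×9×4 + 8×7×4 ≡ 8 (mod 63)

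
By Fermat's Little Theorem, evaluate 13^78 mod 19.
By Fermat: 13^{18} ≡ 1 (mod 19). 78 = 4×18 + 6. So 13^{78} ≡ 13^{6} ≡ 11 (mod 19)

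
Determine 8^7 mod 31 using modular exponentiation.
7 = 4 + 2 + 1 (binary 111). Repeated squaring mod 31: 8^1 ≡ 8; 8^2 ≡ 8² = 64 ≡ 2; 8^4 ≡ 2² = 4 ≡ 4. Multiply: 8^7 = 8^4 × 8^2 × 8^1 ≡ 4 × 2 × 8 (mod 31): 4 × 2 = 8 ≡ 8; 8 × 8 = 64 ≡ 2. So 8^7 ≡ 2 (mod 31).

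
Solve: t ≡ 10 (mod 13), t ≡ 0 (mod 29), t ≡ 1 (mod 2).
M = 13 × 29 × 2 = 754. M₁ = 58, y₁ ≡ 11 (mod 13). M₂ = 26, y₂ ≡ 19 (mod 29). M₃ = 377, y₃ ≡ 1 (mod 2). t = 10×58×11 + 0×26×19 + 1×377×1 ≡ 725 (mod 754)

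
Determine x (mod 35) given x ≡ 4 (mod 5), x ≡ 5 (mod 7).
19

Using the Chinese Remainder Theorem:
M = product of moduli = 35
For equation 1: M_1 = 7, 7 ≡ 2 (mod 5), inverse of 7 mod 5 is 3 (check: 2 × 3 = 6 ≡ 1 (mod 5))
For equation 2: M_2 = 5, 5 ≡ 5 (mod 7), inverse of 5 mod 7 is 3 (check: 5 × 3 = 15 ≡ 1 (mod 7))
Combine: x ≡ Σ r_i×M_i×(M_i⁻¹ mod m_i) = 4×7×3 + 5×5×3 = 84 + 75 = 159
159 mod 35 = 19
x ≡ 19 (mod 35)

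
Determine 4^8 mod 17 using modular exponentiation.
8 = 8 (binary 1000). Repeated squaring mod 17: 4^1 ≡ 4; 4^2 ≡ 4² = 16 ≡ 16; 4^4 ≡ 16² = 256 ≡ 1; 4^8 ≡ 1² = 1 ≡ 1. So 4^8 ≡ 1 (mod 17).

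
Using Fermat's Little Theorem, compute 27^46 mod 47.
By Fermat's Little Theorem, 27^{46} ≡ 1 (mod 47) since 47 is prime and gcd(27, 47) = 1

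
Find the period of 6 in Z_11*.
Powers of 6 mod 11: 6^1≡6, 6^2≡3, 6^3≡7, 6^4≡9, 6^5≡10, 6^6≡5, 6^7≡8, 6^8≡4, 6^9≡2, 6^10≡1. Order = 10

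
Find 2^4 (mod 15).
4 = 4 (binary 100). Repeated squaring mod 15: 2^1 ≡ 2; 2^2 ≡ 2² = 4 ≡ 4; 2^4 ≡ 4² = 16 ≡ 1. So 2^4 ≡ 1 (mod 15).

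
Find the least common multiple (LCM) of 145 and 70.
2030

First find GCD(145, 70) using the Euclidean algorithm:
145 = 2 × 70 + 5
70 = 14 × 5 + 0
GCD(145, 70) = 5

LCM formula: LCM(a, b) = (a × b) / GCD(a, b)
LCM(145, 70) = (145 × 70) / 5
LCM(145, 70) = 10150 / 5
LCM(145, 70) = 2030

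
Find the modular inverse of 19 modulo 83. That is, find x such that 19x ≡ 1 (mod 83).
35

Using Extended Euclidean Algorithm:
gcd(19, 83) = 1
Bezout coefficients: 19 × 35 + 83 × -8 = 1
So 19 × 35 ≡ 1 (mod 83)
The inverse is 35 mod 83 = 35
Verification: 19 × 35 = 665 = 8 × 83 + 1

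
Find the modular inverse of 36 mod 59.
36^(-1) ≡ 41 (mod 59). Verification: 36 × 41 = 1476 ≡ 1 (mod 59)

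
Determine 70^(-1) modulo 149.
70^(-1) ≡ 66 (mod 149). Verification: 70 × 66 = 4620 ≡ 1 (mod 149)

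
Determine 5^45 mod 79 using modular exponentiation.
Using repeated squaring. 45 = 32 + 8 + 4 + 1 (binary 101101). Repeated squaring mod 79: 5^1 ≡ 5; 5^2 ≡ 5² = 25 ≡ 25; 5^4 ≡ 25² = 625 ≡ 72; 5^8 ≡ 72² = 5184 ≡ 49; 5^16 ≡ 49² = 2401 ≡ 31; 5^32 ≡ 31² = 961 ≡ 13. Multiply: 5^45 = 5^32 × 5^8 × 5^4 × 5^1 ≡ 13 × 49 × 72 × 5 (mod 79): 13 × 49 = 637 ≡ 5; 5 × 72 = 360 ≡ 44; 44 × 5 = 220 ≡ 62. So 5^45 ≡ 62 (mod 79).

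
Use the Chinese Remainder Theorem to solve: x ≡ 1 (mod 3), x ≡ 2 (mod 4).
M = 3 × 4 = 12. M₁ = 4, y₁ ≡ 1 (mod 3). M₂ = 3, y₂ ≡ 3 (mod 4). x = 1×4×1 + 2×3×3 ≡ 10 (mod 12)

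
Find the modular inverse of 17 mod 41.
17^(-1) ≡ 29 (mod 41). Verification: 17 × 29 = 493 ≡ 1 (mod 41)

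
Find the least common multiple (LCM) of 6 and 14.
42

First find GCD(6, 14) using the Euclidean algorithm:
6 = 0 × 14 + 6
14 = 2 × 6 + 2
6 = 3 × 2 + 0
GCD(6, 14) = 2

LCM formula: LCM(a, b) = (a × b) / GCD(a, b)
LCM(6, 14) = (6 × 14) / 2
LCM(6, 14) = 84 / 2
LCM(6, 14) = 42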